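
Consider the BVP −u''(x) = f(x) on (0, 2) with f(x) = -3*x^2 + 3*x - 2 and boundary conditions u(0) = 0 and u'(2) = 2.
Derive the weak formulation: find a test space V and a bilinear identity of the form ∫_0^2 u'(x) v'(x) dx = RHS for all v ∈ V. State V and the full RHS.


V = {v ∈ H^1(0, 2) : v(0) = 0} (test functions vanish at x = 0 where u is specified); weak form: ∫_0^2 u'v' dx = ∫_0^2 (-3*x^2 + 3*x - 2) v dx + 2·v(2) for all v ∈ V.

Multiply both sides by a test function v and integrate from 0 to 2:
  ∫_0^2 −u''(x) v(x) dx = ∫_0^2 f(x) v(x) dx.
Integrate the LHS by parts once:
  ∫_0^2 −u'' v dx = −[u'(x) v(x)]_0^2 + ∫_0^2 u'(x) v'(x) dx.
Thus ∫_0^2 u'(x) v'(x) dx = ∫_0^2 f(x) v(x) dx + [u'(x) v(x)]_0^2.
Choose V so that boundary terms are either known or forced to vanish.
Mixed BC: u(0) = 0 (Dirichlet) and u'(2) = 2 (Neumann). Define V = {v ∈ H^1(0, 2) : v(0) = 0}. Then [u' v]_0^2 = u'(2)·v(2) − u'(0)·0 = 2·v(2).
Weak formulation: find u (satisfying any essential BC) such that ∫_0^2 u'(x) v'(x) dx = ∫_0^2 f v dx + 2·v(2) for all v ∈ V (Dirichlet at 0 absorbed into V; Neumann datum at x = 2 contributes the boundary term).
Substituting f(x) = -3*x^2 + 3*x - 2, the right-hand side is ∫_0^2 (-3*x^2 + 3*x - 2) v dx + 2·v(2).


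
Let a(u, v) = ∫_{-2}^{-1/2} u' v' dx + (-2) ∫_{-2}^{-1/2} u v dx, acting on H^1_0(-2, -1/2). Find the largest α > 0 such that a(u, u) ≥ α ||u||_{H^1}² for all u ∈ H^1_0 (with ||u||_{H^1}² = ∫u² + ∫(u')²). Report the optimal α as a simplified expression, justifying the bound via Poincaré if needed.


α = 2*(-9 + 2*π^2)/(9 + 4*π^2)

Coercivity of a(·,·) on H^1_0(-2, -1/2) means a(u, u) ≥ α ||u||_{H^1}² for every u ∈ H^1_0.
The interval has length L = 3/2, and Poincaré/coercivity depend only on L. Here a(u, u) = ∫(u')² + (-2)·∫u².
Here c = -2 < 0 with |c| < (π/L)² = 4*π^2/9, so coercivity still holds. The condition a(u,u) ≥ α||u||_{H^1}² reads (1−α)∫(u')² ≥ (α−c)∫u². Any admissible α is ≤ 1 (rapidly oscillating u have ∫u²/∫(u')² → 0), and α = 1 would force 0 ≥ (1−c)∫u², impossible since c < 1; so 1−α > 0. By the sharp Poincaré inequality on H^1_0 of an interval of length L, ∫(u')² ≥ (π/L)²∫u² with equality for the first sine mode sin(π(x−x₀)/L) (x₀ the left endpoint), so the inequality holds for all u iff (1−α)(π/L)² ≥ α − c, i.e. α ≤ ((π/L)² + c)/((π/L)² + 1) = (1 + c(L/π)²)/(1 + (L/π)²). (Direct route, valid since c ≤ 0: Poincaré gives c∫u² ≥ c(L/π)²∫(u')², so a(u,u) ≥ (1 + c(L/π)²)∫(u')², while ||u||_{H^1}² ≤ (1 + (L/π)²)∫(u')²; dividing yields the same α.) With (π/L)² = 4*π^2/9 and c = -2, the largest admissible constant is α = ((π/L)² + c)/((π/L)² + 1).
Simplifying, α = 2*(-9 + 2*π^2)/(9 + 4*π^2).


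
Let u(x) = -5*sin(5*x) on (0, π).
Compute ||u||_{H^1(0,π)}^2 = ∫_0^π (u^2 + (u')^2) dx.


||u||_{H^1(0,π)}^2 = 325*π

u'(x) = -25*cos(5*x).
Expand u² and (u')² and integrate term by term on (0, π), using: for integers n ≥ 1, ∫_0^π sin²(nx) dx = ∫_0^π cos²(nx) dx = π/2; for n ≠ n', ∫_0^π sin(nx)sin(n'x) dx = ∫_0^π cos(nx)cos(n'x) dx = 0; and by product-to-sum, ∫_0^π sin(nx)cos(n'x) dx = ½∫_0^π [sin((n+n')x) + sin((n−n')x)] dx, which is 0 when n+n' is even and 2n/(n²−n'²) when n+n' is odd (it need not vanish on (0, π)).
  u² squared terms: (-5)²·∫sin(5x)² dx = 25·π/2 = 25*π/2.
  So ∫_0^π u² dx = 25*π/2.
  (u')² squared terms: (-25)²·∫cos(5x)² dx = 625·π/2 = 625*π/2.
  So ∫_0^π (u')² dx = 625*π/2.
||u||_{H^1}^2 = (25*π/2) + (625*π/2) = 325*π.


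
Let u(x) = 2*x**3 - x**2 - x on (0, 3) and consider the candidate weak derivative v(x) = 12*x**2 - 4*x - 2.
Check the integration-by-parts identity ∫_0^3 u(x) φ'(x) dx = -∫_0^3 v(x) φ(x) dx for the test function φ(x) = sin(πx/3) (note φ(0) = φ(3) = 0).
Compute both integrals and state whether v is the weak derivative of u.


LHS = -138/π + 648/π^3, RHS = -276/π + 1296/π^3. No, v is not the weak derivative of u.

u(x) = 2*x**3 - x**2 - x, classical derivative u'(x) = 6*x**2 - 2*x - 1.
φ(x) = sin(πx/3), so φ'(x) = π*cos(π*x/3)/3.
Note φ(0) = φ(3) = 0, so the boundary term u·φ vanishes.
LHS = ∫_0^3 u(x) φ'(x) dx = ∫_0^3 (2*π*x^3*cos(π*x/3)/3 - π*x^2*cos(π*x/3)/3 - π*x*cos(π*x/3)/3) dx. Term by term:
  ∫_0^3 -π*x*cos(π*x/3)/3 dx = 6/π;  ∫_0^3 -π*x^2*cos(π*x/3)/3 dx = 18/π;  ∫_0^3 2*π*x^3*cos(π*x/3)/3 dx = -162/π + 648/π^3.
Sum: 6/π + 18/π + -162/π + 648/π^3 = -138/π + 648/π^3.
So LHS = -138/π + 648/π^3.
∫_0^3 v(x) φ(x) dx = ∫_0^3 (12*x^2*sin(π*x/3) - 4*x*sin(π*x/3) - 2*sin(π*x/3)) dx. Term by term:
  ∫_0^3 -2*sin(π*x/3) dx = -12/π;  ∫_0^3 -4*x*sin(π*x/3) dx = -36/π;  ∫_0^3 12*x^2*sin(π*x/3) dx = -1296/π^3 + 324/π.
Sum: -12/π − 36/π + -1296/π^3 + 324/π = -1296/π^3 + 276/π.
So RHS = -∫_0^3 v(x) φ(x) dx = -276/π + 1296/π^3.
LHS − RHS = -648/π^3 + 138/π ≠ 0, so the identity fails.
(For a valid weak derivative the identity must hold for EVERY test function, in particular this one. The failure shows v is NOT the weak derivative of u.)
Correct weak derivative would be u'(x) = 6*x**2 - 2*x - 1.


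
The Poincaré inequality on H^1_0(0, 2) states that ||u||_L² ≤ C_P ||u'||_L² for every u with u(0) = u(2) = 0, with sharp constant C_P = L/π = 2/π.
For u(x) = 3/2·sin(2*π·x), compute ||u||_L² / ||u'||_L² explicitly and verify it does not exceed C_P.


||u||_L² / ||u'||_L² = 1/(2*π) < C_P = 2/π.

u(x) = 3/2·sin(2*π·x), so u'(x) = 3*π*cos(2*π*x).
Writing u(x) = A·sin(kπx/L) with A = 3/2 and k = 4, use ∫_0^L sin²(kπx/L) dx = L/2 and ∫_0^L cos²(kπx/L) dx = L/2.
u² = 9/4·sin²(2*π·x) and (u')² = 9*π^2·cos²(2*π·x), and each of sin², cos² integrates to L/2 = 1 over (0, 2).
∫_0^2 u² dx = 9/4, so ||u||_L² = 3/2.
∫_0^2 (u')² dx = 9*π^2, so ||u'||_L² = 3*π.
Ratio ||u||_L² / ||u'||_L² = 1/(2*π).
Sharp Poincaré constant on H^1_0(0, 2) is C_P = L/π = 2/π, achieved by sin(π/2·x).
This is the k = 4 harmonic; the ratio L/(kπ) is strictly less than C_P = L/π, consistent with the sharp inequality ||u||_L² ≤ C_P ||u'||_L².


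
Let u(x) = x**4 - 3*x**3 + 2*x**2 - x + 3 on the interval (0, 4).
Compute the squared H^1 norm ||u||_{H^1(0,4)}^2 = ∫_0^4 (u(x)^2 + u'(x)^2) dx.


||u||_{H^1}^2 = 3138728/315

The H^1 norm (squared) on an interval (0, L) is
  ||u||_{H^1}^2 = ∫_0^L u(x)^2 dx + ∫_0^L u'(x)^2 dx.
Compute u'(x) = 4*x**3 - 9*x**2 + 4*x - 1.
Then u(x)^2 = x**8 - 6*x**7 + 13*x**6 - 14*x**5 + 16*x**4 - 22*x**3 + 13*x**2 - 6*x + 9 and u'(x)^2 = 16*x**6 - 72*x**5 + 113*x**4 - 80*x**3 + 34*x**2 - 8*x + 1.
Integrate each monomial from 0 to 4 using ∫_0^4 c·x^n dx = c·4^(n+1)/(n+1):
  ∫_0^4 u(x)^2 dx = ∫_0^4 (x^8 - 6*x^7 + 13*x^6 - 14*x^5 + 16*x^4 - 22*x^3 + 13*x^2 - 6*x + 9) dx. Term by term:
    ∫_0^4 x^8 dx = 262144/9;  ∫_0^4 -6*x^7 dx = -49152;  ∫_0^4 13*x^6 dx = 212992/7;
    ∫_0^4 -14*x^5 dx = -28672/3;  ∫_0^4 16*x^4 dx = 16384/5;  ∫_0^4 -22*x^3 dx = -1408;
    ∫_0^4 13*x^2 dx = 832/3;  ∫_0^4 -6*x dx = -48;  ∫_0^4 9 dx = 36.
  Sum: 262144/9 − 49152 + 212992/7 − 28672/3 + 16384/5 − 1408 + 832/3 − 48 + 36 = 938492/315.
  ∫_0^4 u'(x)^2 dx = ∫_0^4 (16*x^6 - 72*x^5 + 113*x^4 - 80*x^3 + 34*x^2 - 8*x + 1) dx. Term by term:
    ∫_0^4 16*x^6 dx = 262144/7;  ∫_0^4 -72*x^5 dx = -49152;  ∫_0^4 113*x^4 dx = 115712/5;
    ∫_0^4 -80*x^3 dx = -5120;  ∫_0^4 34*x^2 dx = 2176/3;  ∫_0^4 -8*x dx = -64;
    ∫_0^4 1 dx = 4.
  Sum: 262144/7 − 49152 + 115712/5 − 5120 + 2176/3 − 64 + 4 = 733412/105.
Adding: ||u||_{H^1}^2 = 938492/315 + 733412/105 = 3138728/315.


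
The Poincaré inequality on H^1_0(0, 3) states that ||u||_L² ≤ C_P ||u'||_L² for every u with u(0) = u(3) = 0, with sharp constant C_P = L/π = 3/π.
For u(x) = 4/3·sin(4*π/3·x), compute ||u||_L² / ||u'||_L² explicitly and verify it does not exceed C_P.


||u||_L² / ||u'||_L² = 3/(4*π) < C_P = 3/π.

u(x) = 4/3·sin(4*π/3·x), so u'(x) = 16*π*cos(4*π*x/3)/9.
Writing u(x) = A·sin(kπx/L) with A = 4/3 and k = 4, use ∫_0^L sin²(kπx/L) dx = L/2 and ∫_0^L cos²(kπx/L) dx = L/2.
u² = 16/9·sin²(4*π/3·x) and (u')² = 256*π^2/81·cos²(4*π/3·x), and each of sin², cos² integrates to L/2 = 3/2 over (0, 3).
∫_0^3 u² dx = 8/3, so ||u||_L² = 2*sqrt(6)/3.
∫_0^3 (u')² dx = 128*π^2/27, so ||u'||_L² = 8*sqrt(6)*π/9.
Ratio ||u||_L² / ||u'||_L² = 3/(4*π).
Sharp Poincaré constant on H^1_0(0, 3) is C_P = L/π = 3/π, achieved by sin(π/3·x).
This is the k = 4 harmonic; the ratio L/(kπ) is strictly less than C_P = L/π, consistent with the sharp inequality ||u||_L² ≤ C_P ||u'||_L².


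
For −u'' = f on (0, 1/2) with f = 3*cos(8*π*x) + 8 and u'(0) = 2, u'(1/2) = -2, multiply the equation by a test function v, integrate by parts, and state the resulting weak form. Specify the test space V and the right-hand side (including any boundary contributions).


V = H^1(0, 1/2) (v unrestricted at boundary; u is determined up to an additive constant); weak form: ∫_0^1/2 u'v' dx = ∫_0^1/2 (3*cos(8*π*x) + 8) v dx − 2·v(1/2) − 2·v(0) for all v ∈ V.

Multiply both sides by a test function v and integrate from 0 to 1/2:
  ∫_0^1/2 −u''(x) v(x) dx = ∫_0^1/2 f(x) v(x) dx.
Integrate the LHS by parts once:
  ∫_0^1/2 −u'' v dx = −[u'(x) v(x)]_0^1/2 + ∫_0^1/2 u'(x) v'(x) dx.
Thus ∫_0^1/2 u'(x) v'(x) dx = ∫_0^1/2 f(x) v(x) dx + [u'(x) v(x)]_0^1/2.
Choose V so that boundary terms are either known or forced to vanish.
u has inhomogeneous Neumann u'(0) = 2, u'(1/2) = -2. [u' v]_0^1/2 = (-2)·v(1/2) − (2)·v(0) = − 2·v(1/2) − 2·v(0). Take V = H^1(0, 1/2); boundary term becomes part of RHS.
Weak formulation: find u (satisfying any essential BC) such that ∫_0^1/2 u'(x) v'(x) dx = ∫_0^1/2 f v dx − 2·v(1/2) − 2·v(0) for all v ∈ V (Neumann data are natural BCs: they enter the RHS as boundary terms).
Substituting f(x) = 3*cos(8*π*x) + 8, the right-hand side is ∫_0^1/2 (3*cos(8*π*x) + 8) v dx − 2·v(1/2) − 2·v(0).
Compatibility check (pure Neumann): taking v ≡ 1 ∈ V gives 0 = ∫_0^1/2 f dx + (-2) − (2), i.e. ∫_0^1/2 f dx must equal u'(0) − u'(1/2) = 4. Indeed ∫_0^1/2 (3*cos(8*π*x) + 8) dx = 4, so the data are compatible. The solution is then unique only up to an additive constant (fix it e.g. by requiring ∫_0^1/2 u dx = 0).


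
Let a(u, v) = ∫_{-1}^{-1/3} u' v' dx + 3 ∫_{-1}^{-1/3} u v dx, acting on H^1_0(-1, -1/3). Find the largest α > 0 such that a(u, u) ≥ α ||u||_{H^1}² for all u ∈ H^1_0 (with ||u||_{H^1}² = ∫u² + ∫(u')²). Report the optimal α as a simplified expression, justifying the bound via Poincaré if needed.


α = 1

Coercivity of a(·,·) on H^1_0(-1, -1/3) means a(u, u) ≥ α ||u||_{H^1}² for every u ∈ H^1_0.
The interval has length L = 2/3, and Poincaré/coercivity depend only on L. Here a(u, u) = ∫(u')² + (3)·∫u².
Here c = 3 ≥ 1, so a(u,u) = ∫(u')² + c∫u² ≥ ∫(u')² + ∫u² = ||u||_{H^1}², i.e. α = 1 works. No larger α is possible: a(u,u) ≥ α||u||_{H^1}² means (1−α)∫(u')² ≥ (α−c)∫u², and for the modes u_n = sin(nπ(x−x₀)/L) (x₀ the left endpoint) one has ∫u_n²/∫(u_n')² = (L/(nπ))² → 0, so a(u_n,u_n)/||u_n||_{H^1}² → 1. Hence the optimal constant is α = 1.
Therefore α = 1.


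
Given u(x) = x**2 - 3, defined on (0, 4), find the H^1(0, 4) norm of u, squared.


||u||_{H^1}^2 = 2972/15

The H^1 norm (squared) on an interval (0, L) is
  ||u||_{H^1}^2 = ∫_0^L u(x)^2 dx + ∫_0^L u'(x)^2 dx.
Compute u'(x) = 2*x.
Then u(x)^2 = x**4 - 6*x**2 + 9 and u'(x)^2 = 4*x**2.
Integrate each monomial from 0 to 4 using ∫_0^4 c·x^n dx = c·4^(n+1)/(n+1):
  ∫_0^4 u(x)^2 dx = ∫_0^4 (x^4 - 6*x^2 + 9) dx. Term by term:
    ∫_0^4 x^4 dx = 1024/5;  ∫_0^4 -6*x^2 dx = -128;  ∫_0^4 9 dx = 36.
  Sum: 1024/5 − 128 + 36 = 564/5.
  ∫_0^4 u'(x)^2 dx = ∫_0^4 (4*x^2) dx. Term by term:
    ∫_0^4 4*x^2 dx = 256/3.
Adding: ||u||_{H^1}^2 = 564/5 + 256/3 = 2972/15.


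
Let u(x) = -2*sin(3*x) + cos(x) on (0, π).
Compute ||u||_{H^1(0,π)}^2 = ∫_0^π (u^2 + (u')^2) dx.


||u||_{H^1(0,π)}^2 = 21*π

u'(x) = -sin(x) - 6*cos(3*x).
Expand u² and (u')² and integrate term by term on (0, π), using: for integers n ≥ 1, ∫_0^π sin²(nx) dx = ∫_0^π cos²(nx) dx = π/2; for n ≠ n', ∫_0^π sin(nx)sin(n'x) dx = ∫_0^π cos(nx)cos(n'x) dx = 0; and by product-to-sum, ∫_0^π sin(nx)cos(n'x) dx = ½∫_0^π [sin((n+n')x) + sin((n−n')x)] dx, which is 0 when n+n' is even and 2n/(n²−n'²) when n+n' is odd (it need not vanish on (0, π)).
  u² squared terms: (-2)²·∫sin(3x)² dx = 4·π/2 = 2*π;  (1)²·∫cos(x)² dx = 1·π/2 = π/2.
  u² cross terms: 2·(-2)·(1)·∫sin(3x)·cos(x) dx = -4·(0) = 0.
  So ∫_0^π u² dx = 2*π + π/2 + 0 = 5*π/2.
  (u')² squared terms: (-1)²·∫sin(x)² dx = 1·π/2 = π/2;  (-6)²·∫cos(3x)² dx = 36·π/2 = 18*π.
  (u')² cross terms: 2·(-1)·(-6)·∫sin(x)·cos(3x) dx = 12·(0) = 0.
  So ∫_0^π (u')² dx = π/2 + 18*π + 0 = 37*π/2.
||u||_{H^1}^2 = (5*π/2) + (37*π/2) = 21*π.


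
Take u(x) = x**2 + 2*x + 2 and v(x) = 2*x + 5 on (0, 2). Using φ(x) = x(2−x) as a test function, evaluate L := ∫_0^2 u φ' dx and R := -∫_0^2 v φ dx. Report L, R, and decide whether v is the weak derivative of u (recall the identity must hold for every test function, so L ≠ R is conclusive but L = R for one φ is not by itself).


LHS = -16/3, RHS = -28/3. No, v is not the weak derivative of u.

u(x) = x**2 + 2*x + 2, classical derivative u'(x) = 2*x + 2.
φ(x) = x(2−x), so φ'(x) = 2 - 2*x.
Note φ(0) = φ(2) = 0, so the boundary term u·φ vanishes.
LHS = ∫_0^2 u(x) φ'(x) dx = ∫_0^2 (-2*x^3 - 2*x^2 + 4) dx. Term by term:
  ∫_0^2 -2*x^3 dx = -8;  ∫_0^2 -2*x^2 dx = -16/3;  ∫_0^2 4 dx = 8.
Sum: -8 − 16/3 + 8 = -16/3.
So LHS = -16/3.
∫_0^2 v(x) φ(x) dx = ∫_0^2 (-2*x^3 - x^2 + 10*x) dx. Term by term:
  ∫_0^2 -2*x^3 dx = -8;  ∫_0^2 -x^2 dx = -8/3;  ∫_0^2 10*x dx = 20.
Sum: -8 − 8/3 + 20 = 28/3.
So RHS = -∫_0^2 v(x) φ(x) dx = -28/3.
LHS − RHS = 4 ≠ 0, so the identity fails.
(For a valid weak derivative the identity must hold for EVERY test function, in particular this one. The failure shows v is NOT the weak derivative of u.)
Correct weak derivative would be u'(x) = 2*x + 2.


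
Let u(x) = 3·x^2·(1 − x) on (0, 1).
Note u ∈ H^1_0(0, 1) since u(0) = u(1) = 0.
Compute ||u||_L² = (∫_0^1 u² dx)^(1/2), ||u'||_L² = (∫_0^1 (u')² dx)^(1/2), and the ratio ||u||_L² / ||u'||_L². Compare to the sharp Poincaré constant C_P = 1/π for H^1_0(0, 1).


||u||_L² / ||u'||_L² = sqrt(14)/14 < C_P = 1/π.

u(x) = 3·x^2·(1 − x), so u'(x) = 3*x*(2 - 3*x).
u(x) = 3·x^2·(1 − x) vanishes at x = 0 and x = 1, so u ∈ H^1_0(0, 1). Differentiate via the product rule and integrate the resulting polynomials term by term.
  ∫_0^1 u² dx = ∫_0^1 (9*x^6 - 18*x^5 + 9*x^4) dx. Term by term:
    ∫_0^1 9*x^6 dx = 9/7;  ∫_0^1 -18*x^5 dx = -3;  ∫_0^1 9*x^4 dx = 9/5.
  Sum: 9/7 − 3 + 9/5 = 3/35.
  ∫_0^1 (u')² dx = ∫_0^1 (81*x^4 - 108*x^3 + 36*x^2) dx. Term by term:
    ∫_0^1 81*x^4 dx = 81/5;  ∫_0^1 -108*x^3 dx = -27;  ∫_0^1 36*x^2 dx = 12.
  Sum: 81/5 − 27 + 12 = 6/5.
∫_0^1 u² dx = 3/35, so ||u||_L² = sqrt(105)/35.
∫_0^1 (u')² dx = 6/5, so ||u'||_L² = sqrt(30)/5.
Ratio ||u||_L² / ||u'||_L² = sqrt(14)/14.
Sharp Poincaré constant on H^1_0(0, 1) is C_P = L/π = 1/π, achieved by sin(π·x).
A polynomial bump cannot attain the sharp Poincaré constant (only the first sine eigenfunction does), so the ratio is strictly less than C_P, consistent with ||u||_L² ≤ C_P ||u'||_L².


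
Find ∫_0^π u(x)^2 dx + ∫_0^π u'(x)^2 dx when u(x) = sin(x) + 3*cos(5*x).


||u||_{H^1(0,π)}^2 = 118*π

u'(x) = -15*sin(5*x) + cos(x).
Expand u² and (u')² and integrate term by term on (0, π), using: for integers n ≥ 1, ∫_0^π sin²(nx) dx = ∫_0^π cos²(nx) dx = π/2; for n ≠ n', ∫_0^π sin(nx)sin(n'x) dx = ∫_0^π cos(nx)cos(n'x) dx = 0; and by product-to-sum, ∫_0^π sin(nx)cos(n'x) dx = ½∫_0^π [sin((n+n')x) + sin((n−n')x)] dx, which is 0 when n+n' is even and 2n/(n²−n'²) when n+n' is odd (it need not vanish on (0, π)).
  u² squared terms: (3)²·∫cos(5x)² dx = 9·π/2 = 9*π/2;  (1)²·∫sin(x)² dx = 1·π/2 = π/2.
  u² cross terms: 2·(3)·(1)·∫cos(5x)·sin(x) dx = 6·(0) = 0.
  So ∫_0^π u² dx = 9*π/2 + π/2 + 0 = 5*π.
  (u')² squared terms: (-15)²·∫sin(5x)² dx = 225·π/2 = 225*π/2;  (1)²·∫cos(x)² dx = 1·π/2 = π/2.
  (u')² cross terms: 2·(-15)·(1)·∫sin(5x)·cos(x) dx = -30·(0) = 0.
  So ∫_0^π (u')² dx = 225*π/2 + π/2 + 0 = 113*π.
||u||_{H^1}^2 = (5*π) + (113*π) = 118*π.


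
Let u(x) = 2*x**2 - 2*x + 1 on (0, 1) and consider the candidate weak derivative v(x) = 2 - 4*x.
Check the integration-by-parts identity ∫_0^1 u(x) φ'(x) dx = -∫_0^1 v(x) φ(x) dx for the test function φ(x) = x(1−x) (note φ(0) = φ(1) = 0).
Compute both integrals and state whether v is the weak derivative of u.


LHS = 0, RHS = 0. No, v is not the weak derivative of u.

u(x) = 2*x**2 - 2*x + 1, classical derivative u'(x) = 4*x - 2.
φ(x) = x(1−x), so φ'(x) = 1 - 2*x.
Note φ(0) = φ(1) = 0, so the boundary term u·φ vanishes.
LHS = ∫_0^1 u(x) φ'(x) dx = ∫_0^1 (-4*x^3 + 6*x^2 - 4*x + 1) dx. Term by term:
  ∫_0^1 -4*x^3 dx = -1;  ∫_0^1 6*x^2 dx = 2;  ∫_0^1 -4*x dx = -2;
  ∫_0^1 1 dx = 1.
Sum: -1 + 2 − 2 + 1 = 0.
So LHS = 0.
∫_0^1 v(x) φ(x) dx = ∫_0^1 (4*x^3 - 6*x^2 + 2*x) dx. Term by term:
  ∫_0^1 4*x^3 dx = 1;  ∫_0^1 -6*x^2 dx = -2;  ∫_0^1 2*x dx = 1.
Sum: 1 − 2 + 1 = 0.
So RHS = -∫_0^1 v(x) φ(x) dx = 0.
LHS = RHS, so the identity holds for this particular φ. But this is necessary, not sufficient: a weak derivative must satisfy the identity for EVERY test function in C_c^∞(0, 1).
Here u is smooth, so its weak derivative equals its classical derivative u'(x) = 4*x - 2. Since v(x) = 2 - 4*x ≠ u'(x), v is NOT the weak derivative of u — the agreement for this single φ is a coincidence (the difference v − u' happens to be L²-orthogonal to this φ).


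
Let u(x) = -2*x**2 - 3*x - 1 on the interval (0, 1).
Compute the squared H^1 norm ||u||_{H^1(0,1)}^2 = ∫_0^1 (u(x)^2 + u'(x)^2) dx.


||u||_{H^1}^2 = 577/15

The H^1 norm (squared) on an interval (0, L) is
  ||u||_{H^1}^2 = ∫_0^L u(x)^2 dx + ∫_0^L u'(x)^2 dx.
Compute u'(x) = -4*x - 3.
Then u(x)^2 = 4*x**4 + 12*x**3 + 13*x**2 + 6*x + 1 and u'(x)^2 = 16*x**2 + 24*x + 9.
Integrate each monomial from 0 to 1 using ∫_0^1 c·x^n dx = c·1^(n+1)/(n+1):
  ∫_0^1 u(x)^2 dx = ∫_0^1 (4*x^4 + 12*x^3 + 13*x^2 + 6*x + 1) dx. Term by term:
    ∫_0^1 4*x^4 dx = 4/5;  ∫_0^1 12*x^3 dx = 3;  ∫_0^1 13*x^2 dx = 13/3;
    ∫_0^1 6*x dx = 3;  ∫_0^1 1 dx = 1.
  Sum: 4/5 + 3 + 13/3 + 3 + 1 = 182/15.
  ∫_0^1 u'(x)^2 dx = ∫_0^1 (16*x^2 + 24*x + 9) dx. Term by term:
    ∫_0^1 16*x^2 dx = 16/3;  ∫_0^1 24*x dx = 12;  ∫_0^1 9 dx = 9.
  Sum: 16/3 + 12 + 9 = 79/3.
Adding: ||u||_{H^1}^2 = 182/15 + 79/3 = 577/15.


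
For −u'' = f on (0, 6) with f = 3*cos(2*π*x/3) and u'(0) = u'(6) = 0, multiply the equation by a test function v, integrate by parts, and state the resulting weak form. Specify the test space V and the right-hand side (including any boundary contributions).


V = H^1(0, 6) (no boundary constraint on v; u is determined up to an additive constant); weak form: ∫_0^6 u'v' dx = ∫_0^6 (3*cos(2*π*x/3)) v dx for all v ∈ V.

Multiply both sides by a test function v and integrate from 0 to 6:
  ∫_0^6 −u''(x) v(x) dx = ∫_0^6 f(x) v(x) dx.
Integrate the LHS by parts once:
  ∫_0^6 −u'' v dx = −[u'(x) v(x)]_0^6 + ∫_0^6 u'(x) v'(x) dx.
Thus ∫_0^6 u'(x) v'(x) dx = ∫_0^6 f(x) v(x) dx + [u'(x) v(x)]_0^6.
Choose V so that boundary terms are either known or forced to vanish.
u has homogeneous Neumann: u'(0) = u'(6) = 0. So [u' v]_0^6 = 0·v(6) − 0·v(0) = 0 for any v; take V = H^1(0, 6).
Weak formulation: find u (satisfying any essential BC) such that ∫_0^6 u'(x) v'(x) dx = ∫_0^6 f v dx for all v ∈ V (homogeneous Neumann, so boundary terms vanish).
Substituting f(x) = 3*cos(2*π*x/3), the right-hand side is ∫_0^6 (3*cos(2*π*x/3)) v dx.
Compatibility check (pure Neumann): taking v ≡ 1 ∈ V gives 0 = ∫_0^6 f dx + (0) − (0), i.e. ∫_0^6 f dx must equal u'(0) − u'(6) = 0. Indeed ∫_0^6 (3*cos(2*π*x/3)) dx = 0, so the data are compatible. The solution is then unique only up to an additive constant (fix it e.g. by requiring ∫_0^6 u dx = 0).


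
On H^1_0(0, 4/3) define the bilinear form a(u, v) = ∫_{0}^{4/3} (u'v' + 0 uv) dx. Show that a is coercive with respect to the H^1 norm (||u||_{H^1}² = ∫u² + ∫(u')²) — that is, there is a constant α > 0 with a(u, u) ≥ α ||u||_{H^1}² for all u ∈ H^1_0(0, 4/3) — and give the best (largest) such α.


α = 9*π^2/(16 + 9*π^2)

Coercivity of a(·,·) on H^1_0(0, 4/3) means a(u, u) ≥ α ||u||_{H^1}² for every u ∈ H^1_0.
The interval has length L = 4/3, and Poincaré/coercivity depend only on L. Here a(u, u) = ∫(u')² + (0)·∫u².
Here c = 0, so a(u,u) = ∫(u')² alone. The condition a(u,u) ≥ α||u||_{H^1}² reads (1−α)∫(u')² ≥ (α−c)∫u². Any admissible α is ≤ 1 (rapidly oscillating u have ∫u²/∫(u')² → 0), and α = 1 would force 0 ≥ (1−c)∫u², impossible since c < 1; so 1−α > 0. By the sharp Poincaré inequality on H^1_0 of an interval of length L, ∫(u')² ≥ (π/L)²∫u² with equality for the first sine mode sin(π(x−x₀)/L) (x₀ the left endpoint), so the inequality holds for all u iff (1−α)(π/L)² ≥ α − c, i.e. α ≤ ((π/L)² + c)/((π/L)² + 1) = (1 + c(L/π)²)/(1 + (L/π)²). (Direct route, valid since c ≤ 0: Poincaré gives c∫u² ≥ c(L/π)²∫(u')², so a(u,u) ≥ (1 + c(L/π)²)∫(u')², while ||u||_{H^1}² ≤ (1 + (L/π)²)∫(u')²; dividing yields the same α.) With (π/L)² = 9*π^2/16 and c = 0, the largest admissible constant is α = ((π/L)² + c)/((π/L)² + 1).
Simplifying, α = 9*π^2/(16 + 9*π^2).


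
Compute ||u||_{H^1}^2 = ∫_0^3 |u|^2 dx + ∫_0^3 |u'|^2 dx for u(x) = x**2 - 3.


||u||_{H^1}^2 = 288/5

The H^1 norm (squared) on an interval (0, L) is
  ||u||_{H^1}^2 = ∫_0^L u(x)^2 dx + ∫_0^L u'(x)^2 dx.
Compute u'(x) = 2*x.
Then u(x)^2 = x**4 - 6*x**2 + 9 and u'(x)^2 = 4*x**2.
Integrate each monomial from 0 to 3 using ∫_0^3 c·x^n dx = c·3^(n+1)/(n+1):
  ∫_0^3 u(x)^2 dx = ∫_0^3 (x^4 - 6*x^2 + 9) dx. Term by term:
    ∫_0^3 x^4 dx = 243/5;  ∫_0^3 -6*x^2 dx = -54;  ∫_0^3 9 dx = 27.
  Sum: 243/5 − 54 + 27 = 108/5.
  ∫_0^3 u'(x)^2 dx = ∫_0^3 (4*x^2) dx. Term by term:
    ∫_0^3 4*x^2 dx = 36.
Adding: ||u||_{H^1}^2 = 108/5 + 36 = 288/5.


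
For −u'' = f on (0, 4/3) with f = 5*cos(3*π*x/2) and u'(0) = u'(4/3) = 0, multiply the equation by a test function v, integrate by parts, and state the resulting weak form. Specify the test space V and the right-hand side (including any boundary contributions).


V = H^1(0, 4/3) (no boundary constraint on v; u is determined up to an additive constant); weak form: ∫_0^4/3 u'v' dx = ∫_0^4/3 (5*cos(3*π*x/2)) v dx for all v ∈ V.

Multiply both sides by a test function v and integrate from 0 to 4/3:
  ∫_0^4/3 −u''(x) v(x) dx = ∫_0^4/3 f(x) v(x) dx.
Integrate the LHS by parts once:
  ∫_0^4/3 −u'' v dx = −[u'(x) v(x)]_0^4/3 + ∫_0^4/3 u'(x) v'(x) dx.
Thus ∫_0^4/3 u'(x) v'(x) dx = ∫_0^4/3 f(x) v(x) dx + [u'(x) v(x)]_0^4/3.
Choose V so that boundary terms are either known or forced to vanish.
u has homogeneous Neumann: u'(0) = u'(4/3) = 0. So [u' v]_0^4/3 = 0·v(4/3) − 0·v(0) = 0 for any v; take V = H^1(0, 4/3).
Weak formulation: find u (satisfying any essential BC) such that ∫_0^4/3 u'(x) v'(x) dx = ∫_0^4/3 f v dx for all v ∈ V (homogeneous Neumann, so boundary terms vanish).
Substituting f(x) = 5*cos(3*π*x/2), the right-hand side is ∫_0^4/3 (5*cos(3*π*x/2)) v dx.
Compatibility check (pure Neumann): taking v ≡ 1 ∈ V gives 0 = ∫_0^4/3 f dx + (0) − (0), i.e. ∫_0^4/3 f dx must equal u'(0) − u'(4/3) = 0. Indeed ∫_0^4/3 (5*cos(3*π*x/2)) dx = 0, so the data are compatible. The solution is then unique only up to an additive constant (fix it e.g. by requiring ∫_0^4/3 u dx = 0).


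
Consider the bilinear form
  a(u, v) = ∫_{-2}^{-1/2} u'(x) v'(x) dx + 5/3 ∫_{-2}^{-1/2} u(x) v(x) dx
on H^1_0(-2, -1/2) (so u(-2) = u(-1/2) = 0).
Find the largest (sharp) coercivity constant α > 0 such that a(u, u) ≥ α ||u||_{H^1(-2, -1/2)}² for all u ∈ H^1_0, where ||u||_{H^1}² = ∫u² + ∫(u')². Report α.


α = 1

Coercivity of a(·,·) on H^1_0(-2, -1/2) means a(u, u) ≥ α ||u||_{H^1}² for every u ∈ H^1_0.
The interval has length L = 3/2, and Poincaré/coercivity depend only on L. Here a(u, u) = ∫(u')² + (5/3)·∫u².
Here c = 5/3 ≥ 1, so a(u,u) = ∫(u')² + c∫u² ≥ ∫(u')² + ∫u² = ||u||_{H^1}², i.e. α = 1 works. No larger α is possible: a(u,u) ≥ α||u||_{H^1}² means (1−α)∫(u')² ≥ (α−c)∫u², and for the modes u_n = sin(nπ(x−x₀)/L) (x₀ the left endpoint) one has ∫u_n²/∫(u_n')² = (L/(nπ))² → 0, so a(u_n,u_n)/||u_n||_{H^1}² → 1. Hence the optimal constant is α = 1.
Therefore α = 1.


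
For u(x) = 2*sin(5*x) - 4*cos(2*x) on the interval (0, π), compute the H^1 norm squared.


||u||_{H^1(0,π)}^2 = -800/21 + 92*π

u'(x) = 8*sin(2*x) + 10*cos(5*x).
Expand u² and (u')² and integrate term by term on (0, π), using: for integers n ≥ 1, ∫_0^π sin²(nx) dx = ∫_0^π cos²(nx) dx = π/2; for n ≠ n', ∫_0^π sin(nx)sin(n'x) dx = ∫_0^π cos(nx)cos(n'x) dx = 0; and by product-to-sum, ∫_0^π sin(nx)cos(n'x) dx = ½∫_0^π [sin((n+n')x) + sin((n−n')x)] dx, which is 0 when n+n' is even and 2n/(n²−n'²) when n+n' is odd (it need not vanish on (0, π)).
  u² squared terms: (-4)²·∫cos(2x)² dx = 16·π/2 = 8*π;  (2)²·∫sin(5x)² dx = 4·π/2 = 2*π.
  u² cross terms: 2·(-4)·(2)·∫cos(2x)·sin(5x) dx = -16·(10/21) = -160/21.
  So ∫_0^π u² dx = 8*π + 2*π − 160/21 = -160/21 + 10*π.
  (u')² squared terms: (8)²·∫sin(2x)² dx = 64·π/2 = 32*π;  (10)²·∫cos(5x)² dx = 100·π/2 = 50*π.
  (u')² cross terms: 2·(8)·(10)·∫sin(2x)·cos(5x) dx = 160·(-4/21) = -640/21.
  So ∫_0^π (u')² dx = 32*π + 50*π − 640/21 = -640/21 + 82*π.
||u||_{H^1}^2 = (-160/21 + 10*π) + (-640/21 + 82*π) = -800/21 + 92*π.


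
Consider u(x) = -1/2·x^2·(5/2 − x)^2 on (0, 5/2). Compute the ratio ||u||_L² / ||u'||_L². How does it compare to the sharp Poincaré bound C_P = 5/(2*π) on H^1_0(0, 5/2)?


||u||_L² / ||u'||_L² = 5*sqrt(3)/12 < C_P = 5/(2*π).

u(x) = -1/2·x^2·(5/2 − x)^2, so u'(x) = x*(-8*x^2 + 30*x - 25)/4.
u(x) = -1/2·x^2·(5/2 − x)^2 vanishes at x = 0 and x = 5/2, so u ∈ H^1_0(0, 5/2). Differentiate via the product rule and integrate the resulting polynomials term by term.
  ∫_0^5/2 u² dx = ∫_0^5/2 (x^8/4 - 5*x^7/2 + 75*x^6/8 - 125*x^5/8 + 625*x^4/64) dx. Term by term:
    ∫_0^5/2 x^8/4 dx = 1953125/18432;  ∫_0^5/2 -5*x^7/2 dx = -1953125/4096;  ∫_0^5/2 75*x^6/8 dx = 5859375/7168;
    ∫_0^5/2 -125*x^5/8 dx = -1953125/3072;  ∫_0^5/2 625*x^4/64 dx = 390625/2048.
  Sum: 1953125/18432 − 1953125/4096 + 5859375/7168 − 1953125/3072 + 390625/2048 = 390625/258048.
  ∫_0^5/2 (u')² dx = ∫_0^5/2 (4*x^6 - 30*x^5 + 325*x^4/4 - 375*x^3/4 + 625*x^2/16) dx. Term by term:
    ∫_0^5/2 4*x^6 dx = 78125/224;  ∫_0^5/2 -30*x^5 dx = -78125/64;  ∫_0^5/2 325*x^4/4 dx = 203125/128;
    ∫_0^5/2 -375*x^3/4 dx = -234375/256;  ∫_0^5/2 625*x^2/16 dx = 78125/384.
  Sum: 78125/224 − 78125/64 + 203125/128 − 234375/256 + 78125/384 = 15625/5376.
∫_0^5/2 u² dx = 390625/258048, so ||u||_L² = 625*sqrt(7)/1344.
∫_0^5/2 (u')² dx = 15625/5376, so ||u'||_L² = 125*sqrt(21)/336.
Ratio ||u||_L² / ||u'||_L² = 5*sqrt(3)/12.
Sharp Poincaré constant on H^1_0(0, 5/2) is C_P = L/π = 5/(2*π), achieved by sin(2*π/5·x).
A polynomial bump cannot attain the sharp Poincaré constant (only the first sine eigenfunction does), so the ratio is strictly less than C_P, consistent with ||u||_L² ≤ C_P ||u'||_L².


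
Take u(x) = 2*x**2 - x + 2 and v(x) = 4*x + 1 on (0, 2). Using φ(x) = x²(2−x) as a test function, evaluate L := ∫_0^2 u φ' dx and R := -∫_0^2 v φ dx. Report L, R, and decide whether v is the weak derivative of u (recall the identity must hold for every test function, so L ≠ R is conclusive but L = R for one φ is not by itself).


LHS = -76/15, RHS = -116/15. No, v is not the weak derivative of u.

u(x) = 2*x**2 - x + 2, classical derivative u'(x) = 4*x - 1.
φ(x) = x²(2−x), so φ'(x) = x*(4 - 3*x).
Note φ(0) = φ(2) = 0, so the boundary term u·φ vanishes.
LHS = ∫_0^2 u(x) φ'(x) dx = ∫_0^2 (-6*x^4 + 11*x^3 - 10*x^2 + 8*x) dx. Term by term:
  ∫_0^2 -6*x^4 dx = -192/5;  ∫_0^2 11*x^3 dx = 44;  ∫_0^2 -10*x^2 dx = -80/3;
  ∫_0^2 8*x dx = 16.
Sum: -192/5 + 44 − 80/3 + 16 = -76/15.
So LHS = -76/15.
∫_0^2 v(x) φ(x) dx = ∫_0^2 (-4*x^4 + 7*x^3 + 2*x^2) dx. Term by term:
  ∫_0^2 -4*x^4 dx = -128/5;  ∫_0^2 7*x^3 dx = 28;  ∫_0^2 2*x^2 dx = 16/3.
Sum: -128/5 + 28 + 16/3 = 116/15.
So RHS = -∫_0^2 v(x) φ(x) dx = -116/15.
LHS − RHS = 8/3 ≠ 0, so the identity fails.
(For a valid weak derivative the identity must hold for EVERY test function, in particular this one. The failure shows v is NOT the weak derivative of u.)
Correct weak derivative would be u'(x) = 4*x - 1.


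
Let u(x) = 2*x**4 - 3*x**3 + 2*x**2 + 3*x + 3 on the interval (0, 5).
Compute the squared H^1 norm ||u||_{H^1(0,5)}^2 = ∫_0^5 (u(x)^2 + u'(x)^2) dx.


||u||_{H^1}^2 = 56430995/63

The H^1 norm (squared) on an interval (0, L) is
  ||u||_{H^1}^2 = ∫_0^L u(x)^2 dx + ∫_0^L u'(x)^2 dx.
Compute u'(x) = 8*x**3 - 9*x**2 + 4*x + 3.
Then u(x)^2 = 4*x**8 - 12*x**7 + 17*x**6 - 2*x**4 - 6*x**3 + 21*x**2 + 18*x + 9 and u'(x)^2 = 64*x**6 - 144*x**5 + 145*x**4 - 24*x**3 - 38*x**2 + 24*x + 9.
Integrate each monomial from 0 to 5 using ∫_0^5 c·x^n dx = c·5^(n+1)/(n+1):
  ∫_0^5 u(x)^2 dx = ∫_0^5 (4*x^8 - 12*x^7 + 17*x^6 - 2*x^4 - 6*x^3 + 21*x^2 + 18*x + 9) dx. Term by term:
    ∫_0^5 4*x^8 dx = 7812500/9;  ∫_0^5 -12*x^7 dx = -1171875/2;  ∫_0^5 17*x^6 dx = 1328125/7;
    ∫_0^5 -2*x^4 dx = -1250;  ∫_0^5 -6*x^3 dx = -1875/2;  ∫_0^5 21*x^2 dx = 875;
    ∫_0^5 18*x dx = 225;  ∫_0^5 9 dx = 45.
  Sum: 7812500/9 − 1171875/2 + 1328125/7 − 1250 − 1875/2 + 875 + 225 + 45 = 29660885/63.
  ∫_0^5 u'(x)^2 dx = ∫_0^5 (64*x^6 - 144*x^5 + 145*x^4 - 24*x^3 - 38*x^2 + 24*x + 9) dx. Term by term:
    ∫_0^5 64*x^6 dx = 5000000/7;  ∫_0^5 -144*x^5 dx = -375000;  ∫_0^5 145*x^4 dx = 90625;
    ∫_0^5 -24*x^3 dx = -3750;  ∫_0^5 -38*x^2 dx = -4750/3;  ∫_0^5 24*x dx = 300;
    ∫_0^5 9 dx = 45.
  Sum: 5000000/7 − 375000 + 90625 − 3750 − 4750/3 + 300 + 45 = 8923370/21.
Adding: ||u||_{H^1}^2 = 29660885/63 + 8923370/21 = 56430995/63.


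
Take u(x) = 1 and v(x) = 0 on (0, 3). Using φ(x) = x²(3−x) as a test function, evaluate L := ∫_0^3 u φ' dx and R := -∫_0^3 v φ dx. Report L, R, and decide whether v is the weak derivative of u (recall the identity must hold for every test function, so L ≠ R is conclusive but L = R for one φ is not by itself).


LHS = 0, RHS = 0. Yes, v = u' weakly.

u(x) = 1, classical derivative u'(x) = 0.
φ(x) = x²(3−x), so φ'(x) = 3*x*(2 - x).
Note φ(0) = φ(3) = 0, so the boundary term u·φ vanishes.
LHS = ∫_0^3 u(x) φ'(x) dx = ∫_0^3 (-3*x^2 + 6*x) dx. Term by term:
  ∫_0^3 -3*x^2 dx = -27;  ∫_0^3 6*x dx = 27.
Sum: -27 + 27 = 0.
So LHS = 0.
∫_0^3 v(x) φ(x) dx = ∫_0^3 (0) dx. Term by term:
  ∫_0^3 0 dx = 0.
So RHS = -∫_0^3 v(x) φ(x) dx = 0.
LHS = RHS, so the identity holds for this test φ.
Moreover u is smooth here and v(x) = u'(x) = 0 pointwise, so the identity holds for every test function. Hence v is the weak derivative of u.


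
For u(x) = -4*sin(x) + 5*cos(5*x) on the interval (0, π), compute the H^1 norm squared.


||u||_{H^1(0,π)}^2 = 341*π

u'(x) = -25*sin(5*x) - 4*cos(x).
Expand u² and (u')² and integrate term by term on (0, π), using: for integers n ≥ 1, ∫_0^π sin²(nx) dx = ∫_0^π cos²(nx) dx = π/2; for n ≠ n', ∫_0^π sin(nx)sin(n'x) dx = ∫_0^π cos(nx)cos(n'x) dx = 0; and by product-to-sum, ∫_0^π sin(nx)cos(n'x) dx = ½∫_0^π [sin((n+n')x) + sin((n−n')x)] dx, which is 0 when n+n' is even and 2n/(n²−n'²) when n+n' is odd (it need not vanish on (0, π)).
  u² squared terms: (-4)²·∫sin(x)² dx = 16·π/2 = 8*π;  (5)²·∫cos(5x)² dx = 25·π/2 = 25*π/2.
  u² cross terms: 2·(-4)·(5)·∫sin(x)·cos(5x) dx = -40·(0) = 0.
  So ∫_0^π u² dx = 8*π + 25*π/2 + 0 = 41*π/2.
  (u')² squared terms: (-25)²·∫sin(5x)² dx = 625·π/2 = 625*π/2;  (-4)²·∫cos(x)² dx = 16·π/2 = 8*π.
  (u')² cross terms: 2·(-25)·(-4)·∫sin(5x)·cos(x) dx = 200·(0) = 0.
  So ∫_0^π (u')² dx = 625*π/2 + 8*π + 0 = 641*π/2.
||u||_{H^1}^2 = (41*π/2) + (641*π/2) = 341*π.


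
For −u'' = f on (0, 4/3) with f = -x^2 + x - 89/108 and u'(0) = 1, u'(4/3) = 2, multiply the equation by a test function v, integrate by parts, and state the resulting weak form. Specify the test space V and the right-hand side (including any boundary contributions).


V = H^1(0, 4/3) (v unrestricted at boundary; u is determined up to an additive constant); weak form: ∫_0^4/3 u'v' dx = ∫_0^4/3 (-x^2 + x - 89/108) v dx + 2·v(4/3) − v(0) for all v ∈ V.

Multiply both sides by a test function v and integrate from 0 to 4/3:
  ∫_0^4/3 −u''(x) v(x) dx = ∫_0^4/3 f(x) v(x) dx.
Integrate the LHS by parts once:
  ∫_0^4/3 −u'' v dx = −[u'(x) v(x)]_0^4/3 + ∫_0^4/3 u'(x) v'(x) dx.
Thus ∫_0^4/3 u'(x) v'(x) dx = ∫_0^4/3 f(x) v(x) dx + [u'(x) v(x)]_0^4/3.
Choose V so that boundary terms are either known or forced to vanish.
u has inhomogeneous Neumann u'(0) = 1, u'(4/3) = 2. [u' v]_0^4/3 = (2)·v(4/3) − (1)·v(0) = 2·v(4/3) − v(0). Take V = H^1(0, 4/3); boundary term becomes part of RHS.
Weak formulation: find u (satisfying any essential BC) such that ∫_0^4/3 u'(x) v'(x) dx = ∫_0^4/3 f v dx + 2·v(4/3) − v(0) for all v ∈ V (Neumann data are natural BCs: they enter the RHS as boundary terms).
Substituting f(x) = -x^2 + x - 89/108, the right-hand side is ∫_0^4/3 (-x^2 + x - 89/108) v dx + 2·v(4/3) − v(0).
Compatibility check (pure Neumann): taking v ≡ 1 ∈ V gives 0 = ∫_0^4/3 f dx + (2) − (1), i.e. ∫_0^4/3 f dx must equal u'(0) − u'(4/3) = -1. Indeed ∫_0^4/3 (-x^2 + x - 89/108) dx = -1, so the data are compatible. The solution is then unique only up to an additive constant (fix it e.g. by requiring ∫_0^4/3 u dx = 0).


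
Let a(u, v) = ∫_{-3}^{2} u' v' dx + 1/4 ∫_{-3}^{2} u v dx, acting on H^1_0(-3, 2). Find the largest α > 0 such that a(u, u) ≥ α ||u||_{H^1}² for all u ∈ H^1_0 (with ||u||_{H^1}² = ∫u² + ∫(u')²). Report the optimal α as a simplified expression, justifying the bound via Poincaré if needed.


α = (25/4 + π^2)/(π^2 + 25)

Coercivity of a(·,·) on H^1_0(-3, 2) means a(u, u) ≥ α ||u||_{H^1}² for every u ∈ H^1_0.
The interval has length L = 5, and Poincaré/coercivity depend only on L. Here a(u, u) = ∫(u')² + (1/4)·∫u².
Here 0 < c = 1/4 < 1. The condition a(u,u) ≥ α||u||_{H^1}² reads (1−α)∫(u')² ≥ (α−c)∫u². Any admissible α is ≤ 1 (rapidly oscillating u have ∫u²/∫(u')² → 0), and α = 1 would force 0 ≥ (1−c)∫u², impossible since c < 1; so 1−α > 0. By the sharp Poincaré inequality on H^1_0 of an interval of length L, ∫(u')² ≥ (π/L)²∫u² with equality for the first sine mode sin(π(x−x₀)/L) (x₀ the left endpoint), so the inequality holds for all u iff (1−α)(π/L)² ≥ α − c, i.e. α ≤ ((π/L)² + c)/((π/L)² + 1) = (1 + c(L/π)²)/(1 + (L/π)²). With (π/L)² = π^2/25 and c = 1/4, the largest admissible constant is α = ((π/L)² + c)/((π/L)² + 1).
Simplifying, α = (25/4 + π^2)/(π^2 + 25).


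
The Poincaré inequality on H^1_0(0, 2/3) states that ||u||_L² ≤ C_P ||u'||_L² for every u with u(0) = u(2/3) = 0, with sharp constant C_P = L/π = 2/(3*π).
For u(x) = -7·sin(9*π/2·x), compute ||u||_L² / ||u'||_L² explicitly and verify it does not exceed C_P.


||u||_L² / ||u'||_L² = 2/(9*π) < C_P = 2/(3*π).

u(x) = -7·sin(9*π/2·x), so u'(x) = -63*π*cos(9*π*x/2)/2.
Writing u(x) = A·sin(kπx/L) with A = -7 and k = 3, use ∫_0^L sin²(kπx/L) dx = L/2 and ∫_0^L cos²(kπx/L) dx = L/2.
u² = 49·sin²(9*π/2·x) and (u')² = 3969*π^2/4·cos²(9*π/2·x), and each of sin², cos² integrates to L/2 = 1/3 over (0, 2/3).
∫_0^2/3 u² dx = 49/3, so ||u||_L² = 7*sqrt(3)/3.
∫_0^2/3 (u')² dx = 1323*π^2/4, so ||u'||_L² = 21*sqrt(3)*π/2.
Ratio ||u||_L² / ||u'||_L² = 2/(9*π).
Sharp Poincaré constant on H^1_0(0, 2/3) is C_P = L/π = 2/(3*π), achieved by sin(3*π/2·x).
This is the k = 3 harmonic; the ratio L/(kπ) is strictly less than C_P = L/π, consistent with the sharp inequality ||u||_L² ≤ C_P ||u'||_L².


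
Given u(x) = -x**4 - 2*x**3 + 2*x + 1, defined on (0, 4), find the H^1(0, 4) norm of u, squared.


||u||_{H^1}^2 = 44860412/315

The H^1 norm (squared) on an interval (0, L) is
  ||u||_{H^1}^2 = ∫_0^L u(x)^2 dx + ∫_0^L u'(x)^2 dx.
Compute u'(x) = -4*x**3 - 6*x**2 + 2.
Then u(x)^2 = x**8 + 4*x**7 + 4*x**6 - 4*x**5 - 10*x**4 - 4*x**3 + 4*x**2 + 4*x + 1 and u'(x)^2 = 16*x**6 + 48*x**5 + 36*x**4 - 16*x**3 - 24*x**2 + 4.
Integrate each monomial from 0 to 4 using ∫_0^4 c·x^n dx = c·4^(n+1)/(n+1):
  ∫_0^4 u(x)^2 dx = ∫_0^4 (x^8 + 4*x^7 + 4*x^6 - 4*x^5 - 10*x^4 - 4*x^3 + 4*x^2 + 4*x + 1) dx. Term by term:
    ∫_0^4 x^8 dx = 262144/9;  ∫_0^4 4*x^7 dx = 32768;  ∫_0^4 4*x^6 dx = 65536/7;
    ∫_0^4 -4*x^5 dx = -8192/3;  ∫_0^4 -10*x^4 dx = -2048;  ∫_0^4 -4*x^3 dx = -256;
    ∫_0^4 4*x^2 dx = 256/3;  ∫_0^4 4*x dx = 32;  ∫_0^4 1 dx = 4.
  Sum: 262144/9 + 32768 + 65536/7 − 8192/3 − 2048 − 256 + 256/3 + 32 + 4 = 4179676/63.
  ∫_0^4 u'(x)^2 dx = ∫_0^4 (16*x^6 + 48*x^5 + 36*x^4 - 16*x^3 - 24*x^2 + 4) dx. Term by term:
    ∫_0^4 16*x^6 dx = 262144/7;  ∫_0^4 48*x^5 dx = 32768;  ∫_0^4 36*x^4 dx = 36864/5;
    ∫_0^4 -16*x^3 dx = -1024;  ∫_0^4 -24*x^2 dx = -512;  ∫_0^4 4 dx = 16.
  Sum: 262144/7 + 32768 + 36864/5 − 1024 − 512 + 16 = 2662448/35.
Adding: ||u||_{H^1}^2 = 4179676/63 + 2662448/35 = 44860412/315.


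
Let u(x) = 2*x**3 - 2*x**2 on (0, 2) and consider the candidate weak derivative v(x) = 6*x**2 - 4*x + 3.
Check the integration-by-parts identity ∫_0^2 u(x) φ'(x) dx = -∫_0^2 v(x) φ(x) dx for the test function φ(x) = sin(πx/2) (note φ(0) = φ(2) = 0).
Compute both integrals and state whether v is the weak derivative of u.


LHS = -32/π + 192/π^3, RHS = -44/π + 192/π^3. No, v is not the weak derivative of u.

u(x) = 2*x**3 - 2*x**2, classical derivative u'(x) = 6*x**2 - 4*x.
φ(x) = sin(πx/2), so φ'(x) = π*cos(π*x/2)/2.
Note φ(0) = φ(2) = 0, so the boundary term u·φ vanishes.
LHS = ∫_0^2 u(x) φ'(x) dx = ∫_0^2 (π*x^3*cos(π*x/2) - π*x^2*cos(π*x/2)) dx. Term by term:
  ∫_0^2 π*x^3*cos(π*x/2) dx = -48/π + 192/π^3;  ∫_0^2 -π*x^2*cos(π*x/2) dx = 16/π.
Sum: -48/π + 192/π^3 + 16/π = -32/π + 192/π^3.
So LHS = -32/π + 192/π^3.
∫_0^2 v(x) φ(x) dx = ∫_0^2 (6*x^2*sin(π*x/2) - 4*x*sin(π*x/2) + 3*sin(π*x/2)) dx. Term by term:
  ∫_0^2 3*sin(π*x/2) dx = 12/π;  ∫_0^2 -4*x*sin(π*x/2) dx = -16/π;  ∫_0^2 6*x^2*sin(π*x/2) dx = -192/π^3 + 48/π.
Sum: 12/π − 16/π + -192/π^3 + 48/π = -192/π^3 + 44/π.
So RHS = -∫_0^2 v(x) φ(x) dx = -44/π + 192/π^3.
LHS − RHS = 12/π ≠ 0, so the identity fails.
(For a valid weak derivative the identity must hold for EVERY test function, in particular this one. The failure shows v is NOT the weak derivative of u.)
Correct weak derivative would be u'(x) = 6*x**2 - 4*x.


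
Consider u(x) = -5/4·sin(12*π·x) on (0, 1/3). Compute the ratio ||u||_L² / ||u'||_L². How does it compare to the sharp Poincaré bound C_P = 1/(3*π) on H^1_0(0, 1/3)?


||u||_L² / ||u'||_L² = 1/(12*π) < C_P = 1/(3*π).

u(x) = -5/4·sin(12*π·x), so u'(x) = -15*π*cos(12*π*x).
Writing u(x) = A·sin(kπx/L) with A = -5/4 and k = 4, use ∫_0^L sin²(kπx/L) dx = L/2 and ∫_0^L cos²(kπx/L) dx = L/2.
u² = 25/16·sin²(12*π·x) and (u')² = 225*π^2·cos²(12*π·x), and each of sin², cos² integrates to L/2 = 1/6 over (0, 1/3).
∫_0^1/3 u² dx = 25/96, so ||u||_L² = 5*sqrt(6)/24.
∫_0^1/3 (u')² dx = 75*π^2/2, so ||u'||_L² = 5*sqrt(6)*π/2.
Ratio ||u||_L² / ||u'||_L² = 1/(12*π).
Sharp Poincaré constant on H^1_0(0, 1/3) is C_P = L/π = 1/(3*π), achieved by sin(3*π·x).
This is the k = 4 harmonic; the ratio L/(kπ) is strictly less than C_P = L/π, consistent with the sharp inequality ||u||_L² ≤ C_P ||u'||_L².
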